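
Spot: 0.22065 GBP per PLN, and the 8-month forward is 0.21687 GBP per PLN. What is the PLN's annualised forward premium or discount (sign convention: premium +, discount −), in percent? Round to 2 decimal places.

T = 8/12 years.
Period premium: (0.21687 − 0.22065)/0.22065 = -0.0171312.
×(1/T) gives -2.57% p.a.

-2.57%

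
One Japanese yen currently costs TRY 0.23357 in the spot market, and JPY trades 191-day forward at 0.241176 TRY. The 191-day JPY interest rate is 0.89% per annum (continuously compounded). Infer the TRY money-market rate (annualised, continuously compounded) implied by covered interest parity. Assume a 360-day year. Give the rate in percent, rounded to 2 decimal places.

T = 191/360 years.
CIP gives F = S · g_TRY/g_JPY, so g_TRY/g_JPY = 0.241176/0.23357 = 1.0325641.
The JPY side grows by e^(0.0089×191/360) = 1.0047331.
That pins the TRY growth at 1.0374513.
Take logs: ln 1.0374513 / (191/360) = 0.069299, so 6.93%.

6.93%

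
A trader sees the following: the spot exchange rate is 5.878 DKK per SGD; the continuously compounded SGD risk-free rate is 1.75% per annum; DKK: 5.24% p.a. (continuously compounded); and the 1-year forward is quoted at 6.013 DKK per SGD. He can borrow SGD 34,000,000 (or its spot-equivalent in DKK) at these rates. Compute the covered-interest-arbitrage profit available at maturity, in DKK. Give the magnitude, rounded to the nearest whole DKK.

DKK 2,552,250

T = 1 year.
Keep in SGD, deliver into the forward: 34,000,000·1.01765402215·6.013 = DKK 208,051,223.60.
Swap to DKK now, deposit: 34,000,000·5.878·1.05379717709 = DKK 210,603,473.44.
The quoted forward undervalues SGD, so borrow SGD, convert to DKK at spot, deposit the DKK at 5.24%, and buy SGD forward at 6.013 to cover the loan.
Profit = 210,603,473.44 − 208,051,223.60 = DKK 2,552,250.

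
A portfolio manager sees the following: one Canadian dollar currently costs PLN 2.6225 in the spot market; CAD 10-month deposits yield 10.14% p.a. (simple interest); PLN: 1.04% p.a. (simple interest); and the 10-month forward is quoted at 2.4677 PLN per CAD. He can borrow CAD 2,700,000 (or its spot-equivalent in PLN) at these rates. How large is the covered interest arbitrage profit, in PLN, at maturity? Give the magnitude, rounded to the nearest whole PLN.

PLN 83,679

T = 10/12 years.
Route A — deposit CAD, sell forward: 2,700,000 × 1.084500 × 2.4677 = PLN 7,225,795.76.
Route B — convert at spot, deposit PLN: 2,700,000 × 2.6225 × 1.008666667 = PLN 7,142,116.50.
The quoted forward overvalues CAD, so borrow PLN, buy CAD at spot, deposit the CAD at 10.14%, and sell the proceeds forward at 2.4677.
Profit = 7,225,795.76 − 7,142,116.50 = PLN 83,679.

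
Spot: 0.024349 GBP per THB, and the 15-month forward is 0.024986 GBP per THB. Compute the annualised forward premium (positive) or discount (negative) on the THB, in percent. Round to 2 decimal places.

T = 15/12 years.
THB trades forward at +2.61612% vs spot over the period.
Per annum: 0.0261612 / (15/12) = 0.020929 = 2.09%.

+2.09%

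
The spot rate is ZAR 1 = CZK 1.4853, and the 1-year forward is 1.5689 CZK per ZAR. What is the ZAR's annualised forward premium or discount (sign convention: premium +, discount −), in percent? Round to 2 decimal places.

+5.63%

T = 1 year.
Period premium: (1.5689 − 1.4853)/1.4853 = 0.0562849.
×(1/T) gives 5.63% p.a.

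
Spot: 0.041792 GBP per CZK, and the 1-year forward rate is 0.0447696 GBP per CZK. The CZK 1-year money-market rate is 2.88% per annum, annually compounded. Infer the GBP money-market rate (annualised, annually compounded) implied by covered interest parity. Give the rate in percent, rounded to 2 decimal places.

10.21%

T = 1 year.
CIP gives F = S · g_GBP/g_CZK, so g_GBP/g_CZK = 0.0447696/0.041792 = 1.0712481.
The CZK side grows by (1 + 0.0288)^1 = 1.028800.
That pins the GBP growth at 1.102100.
Annualise: 1.102100^(1/1) − 1 = 0.102100 = 10.21%.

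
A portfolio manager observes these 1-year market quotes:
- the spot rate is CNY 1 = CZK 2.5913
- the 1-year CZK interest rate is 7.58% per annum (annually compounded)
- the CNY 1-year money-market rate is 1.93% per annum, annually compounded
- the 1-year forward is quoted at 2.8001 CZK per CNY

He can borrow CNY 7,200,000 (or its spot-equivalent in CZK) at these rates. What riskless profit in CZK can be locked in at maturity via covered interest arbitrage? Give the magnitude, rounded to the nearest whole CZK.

CZK 478,234

T = 1 year.
Route A — deposit CNY, sell forward: 7,200,000 × 1.019300 × 2.8001 = CZK 20,549,821.90.
Route B — convert at spot, deposit CZK: 7,200,000 × 2.5913 × 1.075800 = CZK 20,071,587.89.
The quoted forward overvalues CNY, so borrow CZK, buy CNY at spot, deposit the CNY at 1.93%, and sell the proceeds forward at 2.8001.
The gap between the two covered legs is CZK 478,234.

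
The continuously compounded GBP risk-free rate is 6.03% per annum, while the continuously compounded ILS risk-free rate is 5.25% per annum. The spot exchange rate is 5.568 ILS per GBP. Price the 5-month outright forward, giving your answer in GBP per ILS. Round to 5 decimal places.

T = 5/12 years.
ILS growth factor: e^(0.0525×5/12) = 1.022116.
GBP accumulates by e^(0.0603×5/12) = 1.0254433.
CIP: F = S · (grow ILS)/(grow GBP) = 5.568 × 1.022116/1.0254433 = 5.549933 ILS per GBP.
Invert for GBP per ILS: 1 / 5.549933 = 0.18018.

0.18018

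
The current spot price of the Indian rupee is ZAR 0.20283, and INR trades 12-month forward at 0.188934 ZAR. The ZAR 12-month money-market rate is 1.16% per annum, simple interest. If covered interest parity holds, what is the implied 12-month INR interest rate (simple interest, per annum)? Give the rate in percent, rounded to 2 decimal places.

T = 1 year.
F/S = 0.188934/0.20283 = 0.9314894 = (growth of ZAR) / (growth of INR).
The ZAR side grows by 1 + 0.0116×1 = 1.011600.
So the INR growth factor = 1.0860027.
(1.0860027 − 1)/T = 0.086003, i.e. 8.60%.

8.60%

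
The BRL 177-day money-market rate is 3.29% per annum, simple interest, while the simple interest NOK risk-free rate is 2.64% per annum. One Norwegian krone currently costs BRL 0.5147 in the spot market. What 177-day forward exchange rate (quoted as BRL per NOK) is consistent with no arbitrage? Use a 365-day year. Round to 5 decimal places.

0.51630

T = 177/365 years.
BRL accumulates by 1 + 0.0329×177/365 = 1.0159542.
Growth of 1 NOK over T: 1 + 0.0264×177/365 = 1.0128022.
So F = 0.5147 × 1.0159542 / 1.0128022 = 0.5163018 (BRL/NOK).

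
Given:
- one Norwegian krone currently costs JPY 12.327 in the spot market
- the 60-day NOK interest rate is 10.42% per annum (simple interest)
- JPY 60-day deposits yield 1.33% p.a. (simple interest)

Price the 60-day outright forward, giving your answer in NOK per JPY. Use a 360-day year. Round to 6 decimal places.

0.082349

T = 60/360 years.
JPY growth factor: 1 + 0.0133×60/360 = 1.0022167.
Growth of 1 NOK over T: 1 + 0.1042×60/360 = 1.0173667.
CIP: F = S · (grow JPY)/(grow NOK) = 12.327 × 1.0022167/1.0173667 = 12.14343 JPY per NOK.
Quoted the other way: 1/12.14343 = 0.082349 NOK per JPY.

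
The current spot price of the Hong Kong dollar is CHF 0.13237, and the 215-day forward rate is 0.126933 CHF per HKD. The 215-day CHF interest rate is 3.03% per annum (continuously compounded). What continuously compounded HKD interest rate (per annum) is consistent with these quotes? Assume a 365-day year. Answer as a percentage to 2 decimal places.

T = 215/365 years.
CIP gives F = S · g_CHF/g_HKD, so g_CHF/g_HKD = 0.126933/0.13237 = 0.9589257.
The CHF side grows by e^(0.0303×215/365) = 1.0180082.
That pins the HKD growth at 1.0616132.
r = ln(1.0616132)/(215/365) = 0.101503 → 10.15%.

10.15%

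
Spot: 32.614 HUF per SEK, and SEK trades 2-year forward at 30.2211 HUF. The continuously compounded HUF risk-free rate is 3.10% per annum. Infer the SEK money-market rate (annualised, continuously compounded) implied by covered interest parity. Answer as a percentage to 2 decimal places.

T = 2 years.
CIP gives F = S · g_HUF/g_SEK, so g_HUF/g_SEK = 30.2211/32.614 = 0.9266297.
The HUF side grows by e^(0.0310×2) = 1.0639623.
That pins the SEK growth at 1.1482066.
Take logs: ln 1.1482066 / 2 = 0.069101, so 6.91%.

6.91%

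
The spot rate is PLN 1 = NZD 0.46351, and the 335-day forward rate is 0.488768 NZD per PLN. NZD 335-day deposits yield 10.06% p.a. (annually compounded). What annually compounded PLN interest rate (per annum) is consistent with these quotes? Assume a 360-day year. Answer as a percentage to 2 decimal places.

3.96%

T = 335/360 years.
By CIP, F/S equals the NZD-to-PLN growth ratio: 0.488768/0.46351 = 1.0544929.
NZD growth factor: (1 + 0.1006)^(335/360) = 1.093298.
That pins the PLN growth at 1.0367998.
r = 1.0367998^(360/335) − 1 = 0.039600 → 3.96%.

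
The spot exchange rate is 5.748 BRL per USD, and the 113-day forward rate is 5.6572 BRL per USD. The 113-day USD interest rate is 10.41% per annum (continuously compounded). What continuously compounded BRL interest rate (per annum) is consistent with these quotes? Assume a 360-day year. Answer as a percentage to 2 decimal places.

T = 113/360 years.
CIP gives F = S · g_BRL/g_USD, so g_BRL/g_USD = 5.6572/5.748 = 0.9842032.
USD growth factor: e^(0.1041×113/360) = 1.0332156.
That pins the BRL growth at 1.0168941.
r = ln(1.0168941)/(113/360) = 0.053372 → 5.34%.

5.34%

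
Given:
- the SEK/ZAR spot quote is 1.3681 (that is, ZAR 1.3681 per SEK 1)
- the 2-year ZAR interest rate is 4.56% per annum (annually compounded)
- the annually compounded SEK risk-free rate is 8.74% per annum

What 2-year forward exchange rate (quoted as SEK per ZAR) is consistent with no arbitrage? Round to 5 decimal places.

0.79055

T = 2 years.
Growth of 1 ZAR over T: (1 + 0.0456)^2 = 1.0932794.
SEK accumulates by (1 + 0.0874)^2 = 1.1824388.
So F = 1.3681 × 1.0932794 / 1.1824388 = 1.264941 (ZAR/SEK).
Invert for SEK per ZAR: 1 / 1.264941 = 0.79055.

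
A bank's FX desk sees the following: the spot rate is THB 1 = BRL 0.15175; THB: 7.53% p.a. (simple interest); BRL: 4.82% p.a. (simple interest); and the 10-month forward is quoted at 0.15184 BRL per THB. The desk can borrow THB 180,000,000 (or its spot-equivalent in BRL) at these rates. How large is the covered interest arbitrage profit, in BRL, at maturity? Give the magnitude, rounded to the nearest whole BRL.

BRL 634,080

T = 10/12 years.
Route A — deposit THB, sell forward: 180,000,000 × 1.062750 × 0.15184 = BRL 29,046,232.80.
Route B — convert at spot, deposit BRL: 180,000,000 × 0.15175 × 1.0401666667 = BRL 28,412,152.50.
The quoted forward overvalues THB, so borrow BRL, buy THB at spot, deposit the THB at 7.53%, and sell the proceeds forward at 0.15184.
The gap between the two covered legs is BRL 634,080.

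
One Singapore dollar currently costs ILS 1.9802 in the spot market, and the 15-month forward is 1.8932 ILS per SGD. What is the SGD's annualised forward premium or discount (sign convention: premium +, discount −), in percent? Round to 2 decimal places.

T = 15/12 years.
SGD trades forward at -4.39350% vs spot over the period.
×(1/T) gives -3.51% p.a.

-3.51%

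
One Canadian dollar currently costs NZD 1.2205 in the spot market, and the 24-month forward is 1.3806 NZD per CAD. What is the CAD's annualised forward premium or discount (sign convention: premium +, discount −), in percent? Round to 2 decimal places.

T = 2 years.
(F − S)/S = (1.3806 − 1.2205)/1.2205 = 0.1311757.
Per annum: 0.1311757 / 2 = 0.065588 = 6.56%.

+6.56%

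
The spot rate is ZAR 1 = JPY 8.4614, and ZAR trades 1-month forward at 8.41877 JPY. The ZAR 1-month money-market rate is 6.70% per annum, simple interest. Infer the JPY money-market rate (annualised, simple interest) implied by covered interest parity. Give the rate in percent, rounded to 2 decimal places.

T = 1/12 years.
CIP gives F = S · g_JPY/g_ZAR, so g_JPY/g_ZAR = 8.41877/8.4614 = 0.9949618.
ZAR growth factor: 1 + 0.0670×1/12 = 1.0055833.
That pins the JPY growth at 1.000517.
(1.000517 − 1)/T = 0.006204, i.e. 0.62%.

0.62%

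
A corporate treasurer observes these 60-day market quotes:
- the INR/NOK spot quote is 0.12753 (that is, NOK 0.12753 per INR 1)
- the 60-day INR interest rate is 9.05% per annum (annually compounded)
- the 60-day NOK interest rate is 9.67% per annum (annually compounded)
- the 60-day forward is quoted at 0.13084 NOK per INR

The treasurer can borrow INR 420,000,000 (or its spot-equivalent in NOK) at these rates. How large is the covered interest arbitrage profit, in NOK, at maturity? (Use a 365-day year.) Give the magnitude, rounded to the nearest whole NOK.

T = 60/365 years.
Route A — deposit INR, sell forward: 420,000,000 × 1.0143434792 × 0.13084 = NOK 55,741,014.34.
Route B — convert at spot, deposit NOK: 420,000,000 × 0.12753 × 1.0152892375 = NOK 54,381,531.31.
The quoted forward overvalues INR, so borrow NOK, buy INR at spot, deposit the INR at 9.05%, and sell the proceeds forward at 0.13084.
The gap between the two covered legs is NOK 1,359,483.

NOK 1,359,483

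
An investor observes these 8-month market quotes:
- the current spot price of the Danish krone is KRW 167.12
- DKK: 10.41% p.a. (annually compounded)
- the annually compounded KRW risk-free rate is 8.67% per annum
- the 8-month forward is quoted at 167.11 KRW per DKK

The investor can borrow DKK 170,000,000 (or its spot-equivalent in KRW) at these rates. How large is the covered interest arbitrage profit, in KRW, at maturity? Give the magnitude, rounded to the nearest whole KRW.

T = 8/12 years.
Keep in DKK, deliver into the forward: 170,000,000·1.068248454706·167.11 = KRW 30,347,549,875.21.
Swap to KRW now, deposit: 170,000,000·167.12·1.056995434302 = KRW 30,029,663,086.69.
The quoted forward overvalues DKK, so borrow KRW, buy DKK at spot, deposit the DKK at 10.41%, and sell the proceeds forward at 167.11.
Profit = 30,347,549,875.21 − 30,029,663,086.69 = KRW 317,886,789.

KRW 317,886,789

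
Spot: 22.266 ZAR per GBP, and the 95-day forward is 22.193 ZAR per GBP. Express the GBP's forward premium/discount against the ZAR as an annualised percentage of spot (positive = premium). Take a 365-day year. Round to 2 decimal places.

-1.26%

T = 95/365 years.
GBP trades forward at -0.32785% vs spot over the period.
×(1/T) gives -1.26% p.a.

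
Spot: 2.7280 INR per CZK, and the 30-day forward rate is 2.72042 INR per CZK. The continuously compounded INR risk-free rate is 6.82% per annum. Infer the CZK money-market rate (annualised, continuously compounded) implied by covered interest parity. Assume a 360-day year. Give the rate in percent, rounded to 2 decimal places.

T = 30/360 years.
F/S = 2.72042/2.728 = 0.9972214 = (growth of INR) / (growth of CZK).
The INR side grows by e^(0.0682×30/360) = 1.0056995.
Hence g_CZK = 1.0085017.
r = ln(1.0085017)/(30/360) = 0.101589 → 10.16%.

10.16%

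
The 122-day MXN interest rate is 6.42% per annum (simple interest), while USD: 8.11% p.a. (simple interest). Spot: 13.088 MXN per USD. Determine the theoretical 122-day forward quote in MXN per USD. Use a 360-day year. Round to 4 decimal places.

T = 122/360 years.
MXN accumulates by 1 + 0.0642×122/360 = 1.02175667.
Growth of 1 USD over T: 1 + 0.0811×122/360 = 1.02748389.
So F = 13.088 × 1.02175667 / 1.02748389 = 13.015047 (MXN/USD).

13.0150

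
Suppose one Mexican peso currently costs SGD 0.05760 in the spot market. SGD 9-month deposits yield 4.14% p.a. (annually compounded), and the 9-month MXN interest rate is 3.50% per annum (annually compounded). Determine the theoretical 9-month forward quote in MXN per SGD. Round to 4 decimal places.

T = 9/12 years.
Growth of 1 SGD over T: (1 + 0.0414)^(9/12) = 1.03089203.
Growth of 1 MXN over T: (1 + 0.0350)^(9/12) = 1.0261368.
So F = 0.0576 × 1.03089203 / 1.0261368 = 0.057866925 (SGD/MXN).
Quoted the other way: 1/0.057866925 = 17.2810 MXN per SGD.

17.2810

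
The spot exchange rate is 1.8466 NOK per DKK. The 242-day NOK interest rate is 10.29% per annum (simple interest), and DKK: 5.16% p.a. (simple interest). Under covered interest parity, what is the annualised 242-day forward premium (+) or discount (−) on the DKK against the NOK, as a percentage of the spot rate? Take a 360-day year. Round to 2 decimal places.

T = 242/360 years.
No-arbitrage forward: 1.8466 × 1.0691717 / 1.0346867 = 1.9081452 NOK/DKK.
(F − S)/S ÷ T = (1.9081452 − 1.8466)/1.8466/(242/360) = 0.049580 → 4.96%.

+4.96%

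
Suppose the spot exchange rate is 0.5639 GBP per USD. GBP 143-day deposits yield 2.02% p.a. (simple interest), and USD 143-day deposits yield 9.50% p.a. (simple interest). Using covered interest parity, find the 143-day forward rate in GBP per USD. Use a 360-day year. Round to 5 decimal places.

T = 143/360 years.
GBP accumulates by 1 + 0.0202×143/360 = 1.0080239.
Growth of 1 USD over T: 1 + 0.0950×143/360 = 1.0377361.
Forward (GBP per USD) = 0.5639 × 1.0080239 / 1.0377361 = 0.5477546.

0.54775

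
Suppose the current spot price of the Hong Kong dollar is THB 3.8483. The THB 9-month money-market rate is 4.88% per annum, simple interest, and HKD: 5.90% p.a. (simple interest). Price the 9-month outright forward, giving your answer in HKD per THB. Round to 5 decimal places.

0.26177

T = 9/12 years.
THB growth factor: 1 + 0.0488×9/12 = 1.036600.
Growth of 1 HKD over T: 1 + 0.0590×9/12 = 1.044250.
CIP: F = S · (grow THB)/(grow HKD) = 3.8483 × 1.036600/1.044250 = 3.820108 THB per HKD.
Quoted the other way: 1/3.820108 = 0.26177 HKD per THB.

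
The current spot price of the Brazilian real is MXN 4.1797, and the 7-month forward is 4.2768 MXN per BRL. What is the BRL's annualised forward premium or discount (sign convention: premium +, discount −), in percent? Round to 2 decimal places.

+3.98%

T = 7/12 years.
BRL trades forward at +2.32313% vs spot over the period.
Annualise by dividing by T: 0.0232313 / (7/12) = 0.039825 → 3.98%.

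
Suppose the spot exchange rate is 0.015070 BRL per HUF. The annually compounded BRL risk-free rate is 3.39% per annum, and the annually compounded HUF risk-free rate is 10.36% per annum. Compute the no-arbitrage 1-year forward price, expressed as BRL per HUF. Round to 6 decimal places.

0.014118

T = 1 year.
BRL accumulates by (1 + 0.0339)^1 = 1.033900.
HUF accumulates by (1 + 0.1036)^1 = 1.103600.
Forward (BRL per HUF) = 0.01507 × 1.033900 / 1.103600 = 0.01411822.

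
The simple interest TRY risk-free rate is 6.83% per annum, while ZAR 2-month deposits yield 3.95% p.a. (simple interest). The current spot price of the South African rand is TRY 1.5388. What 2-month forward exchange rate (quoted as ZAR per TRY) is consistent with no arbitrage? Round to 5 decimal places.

T = 2/12 years.
Growth of 1 TRY over T: 1 + 0.0683×2/12 = 1.0113833.
ZAR growth factor: 1 + 0.0395×2/12 = 1.0065833.
So F = 1.5388 × 1.0113833 / 1.0065833 = 1.546138 (TRY/ZAR).
Invert for ZAR per TRY: 1 / 1.546138 = 0.64677.

0.64677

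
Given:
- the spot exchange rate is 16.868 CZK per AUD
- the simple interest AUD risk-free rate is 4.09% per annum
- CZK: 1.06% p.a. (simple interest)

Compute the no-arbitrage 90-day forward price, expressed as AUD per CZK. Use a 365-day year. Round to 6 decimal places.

T = 90/365 years.
CZK growth factor: 1 + 0.0106×90/365 = 1.0026137.
AUD growth factor: 1 + 0.0409×90/365 = 1.0100849.
So F = 16.868 × 1.0026137 / 1.0100849 = 16.74323 (CZK/AUD).
Invert for AUD per CZK: 1 / 16.74323 = 0.059726.

0.059726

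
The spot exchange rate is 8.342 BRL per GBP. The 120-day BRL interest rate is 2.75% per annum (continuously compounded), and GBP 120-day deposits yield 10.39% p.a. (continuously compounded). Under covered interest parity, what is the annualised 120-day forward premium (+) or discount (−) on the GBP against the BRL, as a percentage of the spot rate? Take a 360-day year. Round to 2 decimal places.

-7.54%

T = 120/360 years.
No-arbitrage forward: 8.342 × 1.0092088 / 1.0352401 = 8.132239 BRL/GBP.
Annualised premium = (F − S)/S × (1/T) = (8.132239 − 8.342)/8.342 ÷ (120/360) = -7.54%.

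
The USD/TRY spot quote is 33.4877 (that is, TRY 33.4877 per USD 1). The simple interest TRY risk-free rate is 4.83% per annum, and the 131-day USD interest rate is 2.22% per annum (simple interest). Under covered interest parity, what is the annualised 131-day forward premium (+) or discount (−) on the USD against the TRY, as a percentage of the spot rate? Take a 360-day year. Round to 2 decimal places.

+2.59%

T = 131/360 years.
F = S · g_TRY/g_USD = 33.4877 × 1.0175758/1.0080783 = 33.8032007.
(F − S)/S ÷ T = (33.8032007 − 33.4877)/33.4877/(131/360) = 0.025891 → 2.59%.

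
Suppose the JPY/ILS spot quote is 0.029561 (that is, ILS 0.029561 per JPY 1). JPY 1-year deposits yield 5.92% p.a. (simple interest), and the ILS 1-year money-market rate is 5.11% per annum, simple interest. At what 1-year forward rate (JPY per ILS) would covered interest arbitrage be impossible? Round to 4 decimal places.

34.0890

T = 1 year.
Growth of 1 ILS over T: 1 + 0.0511×1 = 1.051100.
JPY accumulates by 1 + 0.0592×1 = 1.059200.
CIP: F = S · (grow ILS)/(grow JPY) = 0.029561 × 1.051100/1.059200 = 0.029334939 ILS per JPY.
Invert for JPY per ILS: 1 / 0.029334939 = 34.0890.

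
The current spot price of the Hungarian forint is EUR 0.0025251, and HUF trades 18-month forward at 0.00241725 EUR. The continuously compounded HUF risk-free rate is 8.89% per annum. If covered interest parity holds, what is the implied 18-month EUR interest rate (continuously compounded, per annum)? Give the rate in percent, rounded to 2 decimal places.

T = 18/12 years.
CIP gives F = S · g_EUR/g_HUF, so g_EUR/g_HUF = 0.00241725/0.0025251 = 0.9572888.
The HUF side grows by e^(0.0889×18/12) = 1.1426499.
So the EUR growth factor = 1.093846.
r = ln(1.093846)/(18/12) = 0.059800 → 5.98%.

5.98%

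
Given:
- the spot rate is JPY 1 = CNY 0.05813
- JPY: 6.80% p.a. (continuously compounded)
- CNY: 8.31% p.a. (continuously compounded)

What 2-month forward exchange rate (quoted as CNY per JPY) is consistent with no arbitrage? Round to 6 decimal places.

0.058276

T = 2/12 years.
CNY accumulates by e^(0.0831×2/12) = 1.0139464.
JPY accumulates by e^(0.0680×2/12) = 1.0113978.
So F = 0.05813 × 1.0139464 / 1.0113978 = 0.05827648 (CNY/JPY).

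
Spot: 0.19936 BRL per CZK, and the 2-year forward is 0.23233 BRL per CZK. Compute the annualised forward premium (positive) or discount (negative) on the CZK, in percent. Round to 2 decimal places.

+8.27%

T = 2 years.
Period premium: (0.23233 − 0.19936)/0.19936 = 0.1653792.
Per annum: 0.1653792 / 2 = 0.082690 = 8.27%.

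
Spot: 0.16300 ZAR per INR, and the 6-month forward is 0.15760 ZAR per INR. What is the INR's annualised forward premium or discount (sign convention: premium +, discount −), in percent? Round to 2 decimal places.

T = 6/12 years.
(F − S)/S = (0.15760 − 0.163)/0.163 = -0.0331288.
Annualise by dividing by T: -0.0331288 / (6/12) = -0.066258 → -6.63%.

-6.63%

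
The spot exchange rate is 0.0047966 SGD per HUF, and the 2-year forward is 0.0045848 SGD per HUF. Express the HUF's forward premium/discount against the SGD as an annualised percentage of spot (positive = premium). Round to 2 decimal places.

-2.21%

T = 2 years.
HUF trades forward at -4.41563% vs spot over the period.
×(1/T) gives -2.21% p.a.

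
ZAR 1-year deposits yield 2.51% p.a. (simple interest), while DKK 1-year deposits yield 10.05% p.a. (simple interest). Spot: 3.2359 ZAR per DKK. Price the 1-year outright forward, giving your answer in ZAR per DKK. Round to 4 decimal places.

T = 1 year.
Growth of 1 ZAR over T: 1 + 0.0251×1 = 1.025100.
Growth of 1 DKK over T: 1 + 0.1005×1 = 1.100500.
Forward (ZAR per DKK) = 3.2359 × 1.025100 / 1.100500 = 3.014195.

3.0142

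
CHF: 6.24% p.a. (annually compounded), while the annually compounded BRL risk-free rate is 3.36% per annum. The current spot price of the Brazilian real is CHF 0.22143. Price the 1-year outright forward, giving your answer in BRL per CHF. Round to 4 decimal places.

T = 1 year.
Growth of 1 CHF over T: (1 + 0.0624)^1 = 1.062400.
BRL accumulates by (1 + 0.0336)^1 = 1.033600.
So F = 0.22143 × 1.062400 / 1.033600 = 0.2275999 (CHF/BRL).
Quoted the other way: 1/0.2275999 = 4.3937 BRL per CHF.

4.3937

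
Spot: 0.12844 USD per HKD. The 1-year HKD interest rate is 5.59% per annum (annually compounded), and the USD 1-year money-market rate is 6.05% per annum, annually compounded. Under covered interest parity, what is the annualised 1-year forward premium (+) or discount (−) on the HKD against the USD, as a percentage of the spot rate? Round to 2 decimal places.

+0.44%

T = 1 year.
No-arbitrage forward: 0.12844 × 1.060500 / 1.055900 = 0.12899955 USD/HKD.
Annualised premium = (F − S)/S × (1/T) = (0.12899955 − 0.12844)/0.12844 ÷ 1 = 0.44%.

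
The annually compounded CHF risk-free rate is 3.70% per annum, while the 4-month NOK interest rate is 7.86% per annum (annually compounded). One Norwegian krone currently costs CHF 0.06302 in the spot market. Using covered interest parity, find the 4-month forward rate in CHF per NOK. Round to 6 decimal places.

T = 4/12 years.
CHF accumulates by (1 + 0.0370)^(4/12) = 1.0121843.
Growth of 1 NOK over T: (1 + 0.0786)^(4/12) = 1.025542.
So F = 0.06302 × 1.0121843 / 1.025542 = 0.06219916 (CHF/NOK).

0.062199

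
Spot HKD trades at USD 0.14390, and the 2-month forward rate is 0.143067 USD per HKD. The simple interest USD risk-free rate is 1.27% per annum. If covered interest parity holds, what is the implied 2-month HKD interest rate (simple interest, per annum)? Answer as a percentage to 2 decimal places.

T = 2/12 years.
By CIP, F/S equals the USD-to-HKD growth ratio: 0.143067/0.1439 = 0.9942113.
The USD side grows by 1 + 0.0127×2/12 = 1.0021167.
That pins the HKD growth at 1.0079514.
(1.0079514 − 1)/T = 0.047708, i.e. 4.77%.

4.77%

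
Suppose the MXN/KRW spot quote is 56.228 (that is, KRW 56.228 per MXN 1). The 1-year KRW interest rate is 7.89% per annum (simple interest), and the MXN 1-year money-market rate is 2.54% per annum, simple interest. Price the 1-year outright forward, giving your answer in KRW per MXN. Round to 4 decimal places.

T = 1 year.
KRW accumulates by 1 + 0.0789×1 = 1.078900.
MXN growth factor: 1 + 0.0254×1 = 1.025400.
CIP: F = S · (grow KRW)/(grow MXN) = 56.228 × 1.078900/1.025400 = 59.161682 KRW per MXN.

59.1617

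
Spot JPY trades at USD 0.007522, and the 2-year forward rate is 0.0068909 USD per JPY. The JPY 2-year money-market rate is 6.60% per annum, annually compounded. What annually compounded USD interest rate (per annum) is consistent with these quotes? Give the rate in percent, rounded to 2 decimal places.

T = 2 years.
By CIP, F/S equals the USD-to-JPY growth ratio: 0.0068909/0.007522 = 0.9160994.
The JPY side grows by (1 + 0.0660)^2 = 1.136356.
So the USD growth factor = 1.041015.
Annualise: 1.041015^(1/2) − 1 = 0.020301 = 2.03%.

2.03%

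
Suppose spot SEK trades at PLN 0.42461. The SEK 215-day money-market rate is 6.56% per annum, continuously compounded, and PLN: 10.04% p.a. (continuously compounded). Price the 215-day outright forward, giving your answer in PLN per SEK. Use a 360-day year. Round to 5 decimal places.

0.43353

T = 215/360 years.
PLN growth factor: e^(0.1004×215/360) = 1.0617953.
SEK accumulates by e^(0.0656×215/360) = 1.0399553.
Forward (PLN per SEK) = 0.42461 × 1.0617953 / 1.0399553 = 0.4335272.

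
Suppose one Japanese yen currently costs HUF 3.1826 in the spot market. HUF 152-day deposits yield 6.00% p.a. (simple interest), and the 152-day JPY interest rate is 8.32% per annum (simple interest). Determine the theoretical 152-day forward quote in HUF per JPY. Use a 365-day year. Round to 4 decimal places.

T = 152/365 years.
Growth of 1 HUF over T: 1 + 0.0600×152/365 = 1.0249863.
JPY accumulates by 1 + 0.0832×152/365 = 1.0346477.
Forward (HUF per JPY) = 3.1826 × 1.0249863 / 1.0346477 = 3.152881.

3.1529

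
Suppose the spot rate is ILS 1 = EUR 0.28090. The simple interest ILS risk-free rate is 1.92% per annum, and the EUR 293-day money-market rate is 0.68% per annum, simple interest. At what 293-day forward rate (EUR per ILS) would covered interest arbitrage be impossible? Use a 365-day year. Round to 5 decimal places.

T = 293/365 years.
Growth of 1 EUR over T: 1 + 0.0068×293/365 = 1.0054586.
ILS accumulates by 1 + 0.0192×293/365 = 1.0154126.
So F = 0.2809 × 1.0054586 / 1.0154126 = 0.2781464 (EUR/ILS).

0.27815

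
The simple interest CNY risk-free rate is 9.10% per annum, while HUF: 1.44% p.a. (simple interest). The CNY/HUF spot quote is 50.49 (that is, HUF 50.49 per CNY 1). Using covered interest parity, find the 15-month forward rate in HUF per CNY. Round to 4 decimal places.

46.1493

T = 15/12 years.
Growth of 1 HUF over T: 1 + 0.0144×15/12 = 1.018000.
Growth of 1 CNY over T: 1 + 0.0910×15/12 = 1.113750.
CIP: F = S · (grow HUF)/(grow CNY) = 50.49 × 1.018000/1.113750 = 46.149333 HUF per CNY.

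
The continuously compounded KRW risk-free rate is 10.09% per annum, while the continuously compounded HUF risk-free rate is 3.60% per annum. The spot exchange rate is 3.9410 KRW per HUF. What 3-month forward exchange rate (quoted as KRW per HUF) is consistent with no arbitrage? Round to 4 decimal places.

T = 3/12 years.
KRW growth factor: e^(0.1009×3/12) = 1.0255458.
HUF growth factor: e^(0.0360×3/12) = 1.0090406.
CIP: F = S · (grow KRW)/(grow HUF) = 3.941 × 1.0255458/1.0090406 = 4.005464 KRW per HUF.

4.0055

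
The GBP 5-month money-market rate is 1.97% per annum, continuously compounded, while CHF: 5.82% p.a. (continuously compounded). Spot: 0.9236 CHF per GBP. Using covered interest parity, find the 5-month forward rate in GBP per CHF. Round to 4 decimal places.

T = 5/12 years.
CHF growth factor: e^(0.0582×5/12) = 1.0245464.
Growth of 1 GBP over T: e^(0.0197×5/12) = 1.0082421.
CIP: F = S · (grow CHF)/(grow GBP) = 0.9236 × 1.0245464/1.0082421 = 0.9385356 CHF per GBP.
Invert for GBP per CHF: 1 / 0.9385356 = 1.0655.

1.0655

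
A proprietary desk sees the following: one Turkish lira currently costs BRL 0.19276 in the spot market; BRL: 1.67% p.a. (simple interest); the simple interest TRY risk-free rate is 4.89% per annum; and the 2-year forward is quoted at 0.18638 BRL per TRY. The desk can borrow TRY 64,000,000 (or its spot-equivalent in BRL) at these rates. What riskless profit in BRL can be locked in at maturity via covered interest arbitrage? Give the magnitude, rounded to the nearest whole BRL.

BRL 346,226

T = 2 years.
Keep in TRY, deliver into the forward: 64,000,000·1.097800·0.18638 = BRL 13,094,909.70.
Swap to BRL now, deposit: 64,000,000·0.19276·1.033400 = BRL 12,748,683.78.
The quoted forward overvalues TRY, so borrow BRL, buy TRY at spot, deposit the TRY at 4.89%, and sell the proceeds forward at 0.18638.
The gap between the two covered legs is BRL 346,226.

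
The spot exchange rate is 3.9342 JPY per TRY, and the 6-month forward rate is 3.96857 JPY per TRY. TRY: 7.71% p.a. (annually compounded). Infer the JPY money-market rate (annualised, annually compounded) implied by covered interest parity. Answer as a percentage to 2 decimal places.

9.60%

T = 6/12 years.
By CIP, F/S equals the JPY-to-TRY growth ratio: 3.96857/3.9342 = 1.0087362.
TRY growth factor: (1 + 0.0771)^(6/12) = 1.0378343.
Hence g_JPY = 1.046901.
Annualise: 1.046901^(12/6) − 1 = 0.096002 = 9.60%.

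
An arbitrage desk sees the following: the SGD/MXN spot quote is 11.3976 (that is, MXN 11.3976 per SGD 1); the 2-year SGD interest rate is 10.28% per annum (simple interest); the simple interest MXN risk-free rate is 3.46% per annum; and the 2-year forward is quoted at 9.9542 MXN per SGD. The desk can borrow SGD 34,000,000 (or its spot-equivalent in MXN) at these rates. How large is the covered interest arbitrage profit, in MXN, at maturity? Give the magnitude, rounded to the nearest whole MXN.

T = 2 years.
Keep in SGD, deliver into the forward: 34,000,000·1.205600·9.9542 = MXN 408,026,639.68.
Swap to MXN now, deposit: 34,000,000·11.3976·1.069200 = MXN 414,334,673.28.
The quoted forward undervalues SGD, so borrow SGD, convert to MXN at spot, deposit the MXN at 3.46%, and buy SGD forward at 9.9542 to cover the loan.
Arbitrage profit = |408,026,639.68 − 414,334,673.28| = MXN 6,308,034.

MXN 6,308,034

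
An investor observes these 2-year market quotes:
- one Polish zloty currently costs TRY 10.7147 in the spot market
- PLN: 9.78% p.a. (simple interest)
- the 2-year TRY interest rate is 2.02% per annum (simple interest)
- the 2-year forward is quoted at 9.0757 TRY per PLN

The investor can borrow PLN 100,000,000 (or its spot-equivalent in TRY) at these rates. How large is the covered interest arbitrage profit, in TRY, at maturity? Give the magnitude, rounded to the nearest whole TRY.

T = 2 years.
Invest the PLN and cover forward: 100,000,000 × 1.195600 × 9.0757 = TRY 1,085,090,692.00.
Convert at spot and invest in TRY: 100,000,000 × 10.7147 × 1.040400 = TRY 1,114,757,388.00.
The quoted forward undervalues PLN, so borrow PLN, convert to TRY at spot, deposit the TRY at 2.02%, and buy PLN forward at 9.0757 to cover the loan.
Profit = 1,114,757,388.00 − 1,085,090,692.00 = TRY 29,666,696.

TRY 29,666,696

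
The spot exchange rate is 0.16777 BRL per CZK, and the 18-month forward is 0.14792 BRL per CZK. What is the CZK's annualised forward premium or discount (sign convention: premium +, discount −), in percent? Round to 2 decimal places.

T = 18/12 years.
Period premium: (0.14792 − 0.16777)/0.16777 = -0.1183167.
Annualise by dividing by T: -0.1183167 / (18/12) = -0.078878 → -7.89%.

-7.89%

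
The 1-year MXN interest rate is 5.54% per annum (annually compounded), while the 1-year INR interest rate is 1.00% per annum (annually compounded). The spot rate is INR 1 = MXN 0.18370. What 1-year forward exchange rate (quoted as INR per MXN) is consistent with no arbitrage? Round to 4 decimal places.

T = 1 year.
Growth of 1 MXN over T: (1 + 0.0554)^1 = 1.055400.
INR growth factor: (1 + 0.0100)^1 = 1.010000.
Forward (MXN per INR) = 0.1837 × 1.055400 / 1.010000 = 0.1919574.
Invert for INR per MXN: 1 / 0.1919574 = 5.2095.

5.2095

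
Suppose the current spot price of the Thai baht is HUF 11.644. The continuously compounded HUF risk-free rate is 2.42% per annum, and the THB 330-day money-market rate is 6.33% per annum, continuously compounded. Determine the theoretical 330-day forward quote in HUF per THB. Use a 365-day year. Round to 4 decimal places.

T = 330/365 years.
HUF accumulates by e^(0.0242×330/365) = 1.02212056.
THB growth factor: e^(0.0633×330/365) = 1.05889947.
Forward (HUF per THB) = 11.644 × 1.02212056 / 1.05889947 = 11.239567.

11.2396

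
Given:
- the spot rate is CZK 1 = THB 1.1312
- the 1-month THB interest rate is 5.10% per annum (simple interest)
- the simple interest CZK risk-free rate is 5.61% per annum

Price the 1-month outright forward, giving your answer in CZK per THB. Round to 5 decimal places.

0.88439

T = 1/12 years.
THB accumulates by 1 + 0.0510×1/12 = 1.004250.
Growth of 1 CZK over T: 1 + 0.0561×1/12 = 1.004675.
So F = 1.1312 × 1.004250 / 1.004675 = 1.130721 (THB/CZK).
Quoted the other way: 1/1.130721 = 0.88439 CZK per THB.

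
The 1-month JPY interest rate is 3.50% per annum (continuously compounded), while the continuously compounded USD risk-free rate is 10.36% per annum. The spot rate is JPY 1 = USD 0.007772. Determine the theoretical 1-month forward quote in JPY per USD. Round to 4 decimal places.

T = 1/12 years.
USD growth factor: e^(0.1036×1/12) = 1.008670708.
JPY accumulates by e^(0.0350×1/12) = 1.002920924.
CIP: F = S · (grow USD)/(grow JPY) = 0.007772 × 1.008670708/1.002920924 = 0.00781655717 USD per JPY.
Quoted the other way: 1/0.00781655717 = 127.9336 JPY per USD.

127.9336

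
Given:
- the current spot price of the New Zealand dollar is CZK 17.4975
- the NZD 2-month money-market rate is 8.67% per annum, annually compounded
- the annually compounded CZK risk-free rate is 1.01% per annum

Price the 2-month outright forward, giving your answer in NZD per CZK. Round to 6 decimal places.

T = 2/12 years.
CZK accumulates by (1 + 0.0101)^(2/12) = 1.0016763.
Growth of 1 NZD over T: (1 + 0.0867)^(2/12) = 1.0139541.
CIP: F = S · (grow CZK)/(grow NZD) = 17.4975 × 1.0016763/1.0139541 = 17.28563 CZK per NZD.
Invert for NZD per CZK: 1 / 17.28563 = 0.057852.

0.057852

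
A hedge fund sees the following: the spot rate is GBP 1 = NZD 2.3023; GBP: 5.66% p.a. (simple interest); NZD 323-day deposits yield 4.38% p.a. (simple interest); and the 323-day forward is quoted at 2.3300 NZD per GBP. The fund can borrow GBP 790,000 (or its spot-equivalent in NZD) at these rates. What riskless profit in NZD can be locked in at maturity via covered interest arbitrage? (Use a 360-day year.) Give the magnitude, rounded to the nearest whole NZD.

T = 323/360 years.
Route A — deposit GBP, sell forward: 790,000 × 1.050782778 × 2.3300 = NZD 1,934,175.86.
Route B — convert at spot, deposit NZD: 790,000 × 2.3023 × 1.039298333 = NZD 1,890,293.48.
The quoted forward overvalues GBP, so borrow NZD, buy GBP at spot, deposit the GBP at 5.66%, and sell the proceeds forward at 2.3300.
Arbitrage profit = |1,934,175.86 − 1,890,293.48| = NZD 43,882.

NZD 43,882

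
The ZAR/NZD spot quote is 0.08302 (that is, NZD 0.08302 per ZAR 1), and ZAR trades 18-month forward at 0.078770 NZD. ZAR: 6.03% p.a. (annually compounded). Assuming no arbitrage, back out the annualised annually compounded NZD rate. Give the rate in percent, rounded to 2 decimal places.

T = 18/12 years.
By CIP, F/S equals the NZD-to-ZAR growth ratio: 0.07877/0.08302 = 0.9488075.
ZAR growth factor: (1 + 0.0603)^(18/12) = 1.0918001.
That pins the NZD growth at 1.0359081.
Annualise: 1.0359081^(12/18) − 1 = 0.023798 = 2.38%.

2.38%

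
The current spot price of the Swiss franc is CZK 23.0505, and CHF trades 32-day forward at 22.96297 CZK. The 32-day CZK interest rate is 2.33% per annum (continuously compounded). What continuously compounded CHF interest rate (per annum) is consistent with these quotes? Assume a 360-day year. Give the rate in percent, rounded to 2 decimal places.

6.61%

T = 32/360 years.
By CIP, F/S equals the CZK-to-CHF growth ratio: 22.96297/23.0505 = 0.9962027.
The CZK side grows by e^(0.0233×32/360) = 1.0020733.
So the CHF growth factor = 1.005893.
Take logs: ln 1.005893 / (32/360) = 0.066102, so 6.61%.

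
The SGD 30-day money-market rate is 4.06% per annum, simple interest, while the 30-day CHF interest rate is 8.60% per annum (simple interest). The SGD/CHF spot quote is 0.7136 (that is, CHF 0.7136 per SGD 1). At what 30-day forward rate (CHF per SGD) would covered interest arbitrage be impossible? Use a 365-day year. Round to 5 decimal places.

0.71625

T = 30/365 years.
CHF accumulates by 1 + 0.0860×30/365 = 1.0070685.
SGD accumulates by 1 + 0.0406×30/365 = 1.003337.
So F = 0.7136 × 1.0070685 / 1.003337 = 0.7162539 (CHF/SGD).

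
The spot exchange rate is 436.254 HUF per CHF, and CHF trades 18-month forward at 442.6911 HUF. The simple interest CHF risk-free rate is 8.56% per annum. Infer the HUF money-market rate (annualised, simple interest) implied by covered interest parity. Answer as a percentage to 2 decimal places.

9.67%

T = 18/12 years.
F/S = 442.6911/436.254 = 1.0147554 = (growth of HUF) / (growth of CHF).
The CHF side grows by 1 + 0.0856×18/12 = 1.128400.
That pins the HUF growth at 1.145050.
r = (1.145050 − 1)/(18/12) = 0.096700 → 9.67%.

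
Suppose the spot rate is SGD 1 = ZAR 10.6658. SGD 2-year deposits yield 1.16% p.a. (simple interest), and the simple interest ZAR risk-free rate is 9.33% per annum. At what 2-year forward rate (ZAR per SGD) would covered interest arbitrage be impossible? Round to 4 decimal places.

12.3691

T = 2 years.
Growth of 1 ZAR over T: 1 + 0.0933×2 = 1.186600.
SGD accumulates by 1 + 0.0116×2 = 1.023200.
So F = 10.6658 × 1.186600 / 1.023200 = 12.369076 (ZAR/SGD).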